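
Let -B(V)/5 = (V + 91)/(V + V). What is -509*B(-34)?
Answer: -145065/68 ≈ -2133.3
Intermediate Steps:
B(V) = -5*(91 + V)/(2*V) (B(V) = -5*(V + 91)/(V + V) = -5*(91 + V)/(2*V))
-509*B(-34) = -2545*(-91 - 1*(-34))/(2*(-34)) = -2545*(-1)*(-91 + 34)/(2*34) = -2545*(-1)*(-57)/(2*34) = -509*285/68 = -145065/68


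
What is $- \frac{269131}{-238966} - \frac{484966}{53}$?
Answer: $- \frac{115876121213}{12665198} \approx -9149.2$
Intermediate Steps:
$- \frac{269131}{-238966} - \frac{484966}{53} = \left(-269131\right) \left(- \frac{1}{238966}\right) - \frac{484966}{53} = \frac{269131}{238966} - \frac{484966}{53} = - \frac{115876121213}{12665198}$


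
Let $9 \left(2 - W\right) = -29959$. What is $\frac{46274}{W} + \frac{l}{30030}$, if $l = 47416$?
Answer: $\frac{6963931706}{450104655} \approx 15.472$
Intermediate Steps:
$W = \frac{29977}{9}$ ($W = 2 - - \frac{29959}{9} = 2 + \frac{29959}{9} = \frac{29977}{9} \approx 3330.8$)
$\frac{46274}{W} + \frac{l}{30030} = \frac{46274}{\frac{29977}{9}} + \frac{47416}{30030} = 46274 \cdot \frac{9}{29977} + 47416 \cdot \frac{1}{30030} = \frac{416466}{29977} + \frac{23708}{15015} = \frac{6963931706}{450104655}$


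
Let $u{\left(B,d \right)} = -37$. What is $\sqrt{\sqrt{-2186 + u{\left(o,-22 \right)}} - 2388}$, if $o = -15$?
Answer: $\sqrt{-2388 + 3 i \sqrt{247}} \approx 0.4824 + 48.87 i$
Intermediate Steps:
$\sqrt{\sqrt{-2186 + u{\left(o,-22 \right)}} - 2388} = \sqrt{\sqrt{-2186 - 37} - 2388} = \sqrt{\sqrt{-2223} - 2388} = \sqrt{3 i \sqrt{247} - 2388} = \sqrt{-2388 + 3 i \sqrt{247}}$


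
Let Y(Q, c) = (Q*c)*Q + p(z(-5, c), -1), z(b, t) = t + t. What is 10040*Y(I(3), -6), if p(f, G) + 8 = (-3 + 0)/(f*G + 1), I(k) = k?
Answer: -8122360/13 ≈ -6.2480e+5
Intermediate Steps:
z(b, t) = 2*t
p(f, G) = -8 - 3/(1 + G*f) (p(f, G) = -8 + (-3 + 0)/(f*G + 1) = -8 - 3/(G*f + 1) = -8 - 3/(1 + G*f))
Y(Q, c) = c*Q² + (-11 + 16*c)/(1 - 2*c) (Y(Q, c) = (Q*c)*Q + (-11 - 8*(-1)*2*c)/(1 - 2*c) = c*Q² + (-11 + 16*c)/(1 - 2*c))
10040*Y(I(3), -6) = 10040*((11 - 16*(-6) - 6*3²*(-1 + 2*(-6)))/(-1 + 2*(-6))) = 10040*((11 + 96 - 6*9*(-1 - 12))/(-1 - 12)) = 10040*((11 + 96 - 6*9*(-13))/(-13)) = 10040*(-(11 + 96 + 702)/13) = 10040*(-1/13*809) = 10040*(-809/13) = -8122360/13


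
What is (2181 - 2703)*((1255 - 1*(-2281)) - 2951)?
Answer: -305370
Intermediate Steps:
(2181 - 2703)*((1255 - 1*(-2281)) - 2951) = -522*((1255 + 2281) - 2951) = -522*(3536 - 2951) = -522*585 = -305370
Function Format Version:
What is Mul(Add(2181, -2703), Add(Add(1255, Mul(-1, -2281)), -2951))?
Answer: -305370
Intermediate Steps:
Mul(Add(2181, -2703), Add(Add(1255, Mul(-1, -2281)), -2951)) = Mul(-522, Add(Add(1255, 2281), -2951)) = Mul(-522, Add(3536, -2951)) = Mul(-522, 585) = -305370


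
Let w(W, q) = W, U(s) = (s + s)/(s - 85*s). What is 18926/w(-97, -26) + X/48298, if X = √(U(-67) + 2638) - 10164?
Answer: -457536928/2342453 + √4653390/2028516 ≈ -195.32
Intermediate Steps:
U(s) = -1/42 (U(s) = (2*s)/((-84*s)) = (2*s)*(-1/(84*s)) = -1/42)
X = -10164 + √4653390/42 (X = √(-1/42 + 2638) - 10164 = √(110795/42) - 10164 = √4653390/42 - 10164 = -10164 + √4653390/42 ≈ -10113.)
18926/w(-97, -26) + X/48298 = 18926/(-97) + (-10164 + √4653390/42)/48298 = 18926*(-1/97) + (-10164 + √4653390/42)*(1/48298) = -18926/97 + (-5082/24149 + √4653390/2028516) = -457536928/2342453 + √4653390/2028516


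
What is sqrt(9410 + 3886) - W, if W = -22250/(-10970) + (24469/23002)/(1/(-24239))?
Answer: 650584008377/25233194 + 4*sqrt(831) ≈ 25898.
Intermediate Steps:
W = -650584008377/25233194 (W = -22250*(-1/10970) + (24469*(1/23002))/(-1/24239) = 2225/1097 + (24469/23002)*(-24239) = 2225/1097 - 593104091/23002 = -650584008377/25233194 ≈ -25783.)
sqrt(9410 + 3886) - W = sqrt(9410 + 3886) - 1*(-650584008377/25233194) = sqrt(13296) + 650584008377/25233194 = 4*sqrt(831) + 650584008377/25233194 = 650584008377/25233194 + 4*sqrt(831)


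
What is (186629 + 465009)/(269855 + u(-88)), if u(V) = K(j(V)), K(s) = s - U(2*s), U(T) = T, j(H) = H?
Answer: 651638/269943 ≈ 2.4140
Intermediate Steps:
K(s) = -s (K(s) = s - 2*s = -s)
u(V) = -V
(186629 + 465009)/(269855 + u(-88)) = (186629 + 465009)/(269855 - 1*(-88)) = 651638/(269855 + 88) = 651638/269943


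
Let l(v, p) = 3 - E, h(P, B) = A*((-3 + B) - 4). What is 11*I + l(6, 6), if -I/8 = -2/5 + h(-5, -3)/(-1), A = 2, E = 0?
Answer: -8609/5 ≈ -1721.8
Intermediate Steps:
h(P, B) = -14 + 2*B (h(P, B) = 2*((-3 + B) - 4) = 2*(-7 + B) = -14 + 2*B)
l(v, p) = 3 (l(v, p) = 3 - 1*0 = 3 + 0 = 3)
I = -784/5 (I = -8*(-2/5 + (-14 + 2*(-3))/(-1)) = -8*(-2*⅕ + (-14 - 6)*(-1)) = -8*(-⅖ - 20*(-1)) = -8*(-⅖ + 20) = -8*98/5 = -784/5 ≈ -156.80)
11*I + l(6, 6) = 11*(-784/5) + 3 = -8624/5 + 3 = -8609/5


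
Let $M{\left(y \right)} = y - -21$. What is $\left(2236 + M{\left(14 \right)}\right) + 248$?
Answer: $2519$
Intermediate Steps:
$M{\left(y \right)} = 21 + y$ ($M{\left(y \right)} = y + 21 = 21 + y$)
$\left(2236 + M{\left(14 \right)}\right) + 248 = \left(2236 + \left(21 + 14\right)\right) + 248 = \left(2236 + 35\right) + 248 = 2271 + 248 = 2519$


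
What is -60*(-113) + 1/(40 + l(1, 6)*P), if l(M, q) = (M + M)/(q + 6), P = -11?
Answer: 1552626/229 ≈ 6780.0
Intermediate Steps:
l(M, q) = 2*M/(6 + q) (l(M, q) = (2*M)/(6 + q) = 2*M/(6 + q))
-60*(-113) + 1/(40 + l(1, 6)*P) = -60*(-113) + 1/(40 + (2*1/(6 + 6))*(-11)) = 6780 + 1/(40 + (2*1/12)*(-11)) = 6780 + 1/(40 + (2*1*(1/12))*(-11)) = 6780 + 1/(40 + (⅙)*(-11)) = 6780 + 1/(40 - 11/6) = 6780 + 1/(229/6) = 6780 + 6/229 = 1552626/229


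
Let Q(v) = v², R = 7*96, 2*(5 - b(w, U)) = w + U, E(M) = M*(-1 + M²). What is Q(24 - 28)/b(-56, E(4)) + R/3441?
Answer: 19024/3441 ≈ 5.5286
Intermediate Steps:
b(w, U) = 5 - U/2 - w/2 (b(w, U) = 5 - (w + U)/2 = 5 - (U + w)/2 = 5 + (-U/2 - w/2) = 5 - U/2 - w/2)
R = 672
Q(24 - 28)/b(-56, E(4)) + R/3441 = (24 - 28)²/(5 - (4³ - 1*4)/2 - ½*(-56)) + 672/3441 = (-4)²/(5 - (64 - 4)/2 + 28) + 672*(1/3441) = 16/(5 - ½*60 + 28) + 224/1147 = 16/(5 - 30 + 28) + 224/1147 = 16/3 + 224/1147 = 19024/3441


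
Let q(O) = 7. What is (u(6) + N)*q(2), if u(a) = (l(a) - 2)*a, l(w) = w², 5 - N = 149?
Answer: 420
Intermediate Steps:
N = -144 (N = 5 - 1*149 = 5 - 149 = -144)
u(a) = a*(-2 + a²) (u(a) = (a² - 2)*a = (-2 + a²)*a = a*(-2 + a²))
(u(6) + N)*q(2) = (6*(-2 + 6²) - 144)*7 = (6*(-2 + 36) - 144)*7 = (6*34 - 144)*7 = (204 - 144)*7 = 60*7 = 420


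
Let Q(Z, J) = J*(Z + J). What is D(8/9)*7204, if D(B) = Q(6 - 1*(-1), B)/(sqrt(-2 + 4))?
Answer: 2045936*sqrt(2)/81 ≈ 35721.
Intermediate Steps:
Q(Z, J) = J*(J + Z)
D(B) = B*sqrt(2)*(7 + B)/2 (D(B) = (B*(B + (6 - 1*(-1))))/(sqrt(-2 + 4)) = (B*(B + (6 + 1)))/(sqrt(2)) = (B*(B + 7))*(sqrt(2)/2) = (B*(7 + B))*(sqrt(2)/2) = B*sqrt(2)*(7 + B)/2)
D(8/9)*7204 = ((8/9)*sqrt(2)*(7 + 8/9)/2)*7204 = ((8*(1/9))*sqrt(2)*(7 + 8*(1/9))/2)*7204 = ((1/2)*(8/9)*sqrt(2)*(7 + 8/9))*7204 = ((1/2)*(8/9)*sqrt(2)*(71/9))*7204 = (284*sqrt(2)/81)*7204 = 2045936*sqrt(2)/81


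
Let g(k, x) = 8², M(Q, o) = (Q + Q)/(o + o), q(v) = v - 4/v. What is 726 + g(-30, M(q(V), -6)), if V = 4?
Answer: 790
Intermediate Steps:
q(v) = v - 4/v
M(Q, o) = Q/o (M(Q, o) = (2*Q)/((2*o)) = (2*Q)*(1/(2*o)) = Q/o)
g(k, x) = 64
726 + g(-30, M(q(V), -6)) = 726 + 64 = 790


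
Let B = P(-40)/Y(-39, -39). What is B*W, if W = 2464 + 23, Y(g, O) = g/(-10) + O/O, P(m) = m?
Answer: -994800/49 ≈ -20302.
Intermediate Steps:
Y(g, O) = 1 - g/10 (Y(g, O) = g*(-1/10) + 1 = -g/10 + 1 = 1 - g/10)
W = 2487
B = -400/49 (B = -40/(1 - 1/10*(-39)) = -40/(1 + 39/10) = -40/49/10 = -40*10/49 = -400/49 ≈ -8.1633)
B*W = -400/49*2487 = -994800/49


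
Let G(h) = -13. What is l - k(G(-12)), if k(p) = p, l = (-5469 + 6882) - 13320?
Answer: -11894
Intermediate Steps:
l = -11907 (l = 1413 - 13320 = -11907)
l - k(G(-12)) = -11907 - 1*(-13) = -11907 + 13 = -11894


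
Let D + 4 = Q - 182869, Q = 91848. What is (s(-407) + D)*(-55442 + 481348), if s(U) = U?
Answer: -38941437392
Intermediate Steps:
D = -91025 (D = -4 + (91848 - 182869) = -4 - 91021 = -91025)
(s(-407) + D)*(-55442 + 481348) = (-407 - 91025)*(-55442 + 481348) = -91432*425906 = -38941437392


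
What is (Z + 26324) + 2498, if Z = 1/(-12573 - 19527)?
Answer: 925186199/32100 ≈ 28822.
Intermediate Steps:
Z = -1/32100 (Z = 1/(-32100) = -1/32100 ≈ -3.1153e-5)
(Z + 26324) + 2498 = (-1/32100 + 26324) + 2498 = 845000399/32100 + 2498 = 925186199/32100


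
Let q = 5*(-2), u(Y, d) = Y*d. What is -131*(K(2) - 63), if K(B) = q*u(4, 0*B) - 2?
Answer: 8515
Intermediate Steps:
q = -10
K(B) = -2 (K(B) = -40*0*B - 2 = -40*0 - 2 = -10*0 - 2 = 0 - 2 = -2)
-131*(K(2) - 63) = -131*(-2 - 63) = -131*(-65) = 8515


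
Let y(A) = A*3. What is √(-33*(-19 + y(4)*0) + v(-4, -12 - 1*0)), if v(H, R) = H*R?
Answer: 15*√3 ≈ 25.981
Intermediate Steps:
y(A) = 3*A
√(-33*(-19 + y(4)*0) + v(-4, -12 - 1*0)) = √(-33*(-19 + (3*4)*0) - 4*(-12 - 1*0)) = √(-33*(-19 + 12*0) - 4*(-12 + 0)) = √(-33*(-19 + 0) - 4*(-12)) = √(-33*(-19) + 48) = √(627 + 48) = √675 = 15*√3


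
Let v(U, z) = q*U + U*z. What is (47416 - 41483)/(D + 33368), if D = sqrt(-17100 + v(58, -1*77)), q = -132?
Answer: 98986172/556726323 - 5933*I*sqrt(29222)/1113452646 ≈ 0.1778 - 0.00091087*I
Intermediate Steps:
v(U, z) = -132*U + U*z
D = I*sqrt(29222) (D = sqrt(-17100 + 58*(-132 - 1*77)) = sqrt(-17100 + 58*(-132 - 77)) = sqrt(-17100 + 58*(-209)) = sqrt(-17100 - 12122) = sqrt(-29222) = I*sqrt(29222) ≈ 170.94*I)
(47416 - 41483)/(D + 33368) = (47416 - 41483)/(I*sqrt(29222) + 33368) = 5933/(33368 + I*sqrt(29222))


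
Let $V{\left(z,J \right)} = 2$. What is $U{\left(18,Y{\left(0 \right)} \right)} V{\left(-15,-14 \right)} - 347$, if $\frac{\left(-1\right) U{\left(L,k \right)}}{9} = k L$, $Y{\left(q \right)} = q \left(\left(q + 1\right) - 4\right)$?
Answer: $-347$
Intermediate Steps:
$Y{\left(q \right)} = q \left(-3 + q\right)$ ($Y{\left(q \right)} = q \left(\left(1 + q\right) - 4\right) = q \left(-3 + q\right)$)
$U{\left(L,k \right)} = - 9 L k$ ($U{\left(L,k \right)} = - 9 k L = - 9 L k$)
$U{\left(18,Y{\left(0 \right)} \right)} V{\left(-15,-14 \right)} - 347 = \left(-9\right) 18 \cdot 0 \left(-3 + 0\right) 2 - 347 = \left(-9\right) 18 \cdot 0 \left(-3\right) 2 - 347 = \left(-9\right) 18 \cdot 0 \cdot 2 - 347 = 0 \cdot 2 - 347 = 0 - 347 = -347$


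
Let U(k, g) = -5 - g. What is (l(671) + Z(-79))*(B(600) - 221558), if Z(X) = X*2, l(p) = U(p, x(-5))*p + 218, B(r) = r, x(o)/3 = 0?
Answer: 728056610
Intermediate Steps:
x(o) = 0 (x(o) = 3*0 = 0)
l(p) = 218 - 5*p (l(p) = (-5 - 1*0)*p + 218 = (-5 + 0)*p + 218 = -5*p + 218 = 218 - 5*p)
Z(X) = 2*X
(l(671) + Z(-79))*(B(600) - 221558) = ((218 - 5*671) + 2*(-79))*(600 - 221558) = ((218 - 3355) - 158)*(-220958) = (-3137 - 158)*(-220958) = -3295*(-220958) = 728056610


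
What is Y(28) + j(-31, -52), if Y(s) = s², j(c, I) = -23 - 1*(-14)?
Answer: 775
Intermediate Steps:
j(c, I) = -9 (j(c, I) = -23 + 14 = -9)
Y(28) + j(-31, -52) = 28² - 9 = 784 - 9 = 775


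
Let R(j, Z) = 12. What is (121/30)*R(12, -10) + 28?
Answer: 382/5 ≈ 76.400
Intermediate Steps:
(121/30)*R(12, -10) + 28 = (121/30)*12 + 28 = 242/5 + 28 = 382/5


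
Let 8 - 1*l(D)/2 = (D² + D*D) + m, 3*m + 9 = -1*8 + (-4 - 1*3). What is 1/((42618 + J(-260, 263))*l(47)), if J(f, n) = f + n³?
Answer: -1/160530419220 ≈ -6.2294e-12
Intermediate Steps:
m = -8 (m = -3 + (-1*8 + (-4 - 1*3))/3 = -3 + (-8 + (-4 - 3))/3 = -3 + (-8 - 7)/3 = -3 + (⅓)*(-15) = -3 - 5 = -8)
l(D) = 32 - 4*D² (l(D) = 16 - 2*((D² + D*D) - 8) = 16 - 2*((D² + D²) - 8) = 16 - 2*(2*D² - 8) = 16 - 2*(-8 + 2*D²) = 16 + (16 - 4*D²) = 32 - 4*D²)
1/((42618 + J(-260, 263))*l(47)) = 1/((42618 + (-260 + 263³))*(32 - 4*47²)) = 1/((42618 + (-260 + 18191447))*(32 - 4*2209)) = 1/((42618 + 18191187)*(32 - 8836)) = 1/(18233805*(-8804)) = (1/18233805)*(-1/8804) = -1/160530419220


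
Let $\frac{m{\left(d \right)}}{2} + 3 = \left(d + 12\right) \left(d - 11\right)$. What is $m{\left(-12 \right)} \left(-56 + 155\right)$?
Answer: $-594$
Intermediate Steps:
$m{\left(d \right)} = -6 + 2 \left(-11 + d\right) \left(12 + d\right)$ ($m{\left(d \right)} = -6 + 2 \left(d + 12\right) \left(d - 11\right) = -6 + 2 \left(12 + d\right) \left(-11 + d\right) = -6 + 2 \left(-11 + d\right) \left(12 + d\right)$)
$m{\left(-12 \right)} \left(-56 + 155\right) = \left(-270 + 2 \left(-12\right) + 2 \left(-12\right)^{2}\right) \left(-56 + 155\right) = \left(-270 - 24 + 2 \cdot 144\right) 99 = \left(-270 - 24 + 288\right) 99 = \left(-6\right) 99 = -594$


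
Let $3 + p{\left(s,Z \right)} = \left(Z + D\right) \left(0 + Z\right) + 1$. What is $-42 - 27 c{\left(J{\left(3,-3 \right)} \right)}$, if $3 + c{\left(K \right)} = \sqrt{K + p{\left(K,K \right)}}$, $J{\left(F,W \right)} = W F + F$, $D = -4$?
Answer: $39 - 54 \sqrt{13} \approx -155.7$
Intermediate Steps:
$p{\left(s,Z \right)} = -2 + Z \left(-4 + Z\right)$ ($p{\left(s,Z \right)} = -3 + \left(\left(Z - 4\right) \left(0 + Z\right) + 1\right) = -3 + \left(\left(-4 + Z\right) Z + 1\right) = -3 + \left(Z \left(-4 + Z\right) + 1\right) = -3 + \left(1 + Z \left(-4 + Z\right)\right) = -2 + Z \left(-4 + Z\right)$)
$J{\left(F,W \right)} = F + F W$ ($J{\left(F,W \right)} = F W + F = F + F W$)
$c{\left(K \right)} = -3 + \sqrt{-2 + K^{2} - 3 K}$ ($c{\left(K \right)} = -3 + \sqrt{K - \left(2 - K^{2} + 4 K\right)} = -3 + \sqrt{-2 + K^{2} - 3 K}$)
$-42 - 27 c{\left(J{\left(3,-3 \right)} \right)} = -42 - 27 \left(-3 + \sqrt{-2 + \left(3 \left(1 - 3\right)\right)^{2} - 3 \cdot 3 \left(1 - 3\right)}\right) = -42 - 27 \left(-3 + \sqrt{-2 + \left(3 \left(-2\right)\right)^{2} - 3 \cdot 3 \left(-2\right)}\right) = -42 - 27 \left(-3 + \sqrt{-2 + \left(-6\right)^{2} - -18}\right) = -42 - 27 \left(-3 + \sqrt{-2 + 36 + 18}\right) = -42 - 27 \left(-3 + \sqrt{52}\right) = -42 - 27 \left(-3 + 2 \sqrt{13}\right) = -42 + \left(81 - 54 \sqrt{13}\right) = 39 - 54 \sqrt{13}$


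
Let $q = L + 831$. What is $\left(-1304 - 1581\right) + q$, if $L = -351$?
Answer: $-2405$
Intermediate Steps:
$q = 480$ ($q = -351 + 831 = 480$)
$\left(-1304 - 1581\right) + q = \left(-1304 - 1581\right) + 480 = -2885 + 480 = -2405$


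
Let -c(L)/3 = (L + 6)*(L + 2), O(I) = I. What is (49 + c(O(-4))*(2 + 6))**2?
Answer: 21025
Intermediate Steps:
c(L) = -3*(2 + L)*(6 + L) (c(L) = -3*(L + 6)*(L + 2) = -3*(6 + L)*(2 + L) = -3*(2 + L)*(6 + L))
(49 + c(O(-4))*(2 + 6))**2 = (49 + (-36 - 24*(-4) - 3*(-4)**2)*(2 + 6))**2 = (49 + (-36 + 96 - 3*16)*8)**2 = (49 + (-36 + 96 - 48)*8)**2 = (49 + 12*8)**2 = (49 + 96)**2 = 145**2 = 21025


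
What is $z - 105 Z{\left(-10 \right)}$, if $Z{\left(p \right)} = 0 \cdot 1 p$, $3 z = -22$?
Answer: $- \frac{22}{3} \approx -7.3333$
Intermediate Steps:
$z = - \frac{22}{3}$ ($z = \frac{1}{3} \left(-22\right) = - \frac{22}{3} \approx -7.3333$)
$Z{\left(p \right)} = 0$ ($Z{\left(p \right)} = 0 p = 0$)
$z - 105 Z{\left(-10 \right)} = - \frac{22}{3} - 0 = - \frac{22}{3} + 0 = - \frac{22}{3}$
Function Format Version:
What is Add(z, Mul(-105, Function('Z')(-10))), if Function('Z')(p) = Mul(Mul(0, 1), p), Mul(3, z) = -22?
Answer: Rational(-22, 3) ≈ -7.3333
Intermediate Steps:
z = Rational(-22, 3) (z = Mul(Rational(1, 3), -22) = Rational(-22, 3) ≈ -7.3333)
Function('Z')(p) = 0 (Function('Z')(p) = Mul(0, p) = 0)
Add(z, Mul(-105, Function('Z')(-10))) = Add(Rational(-22, 3), Mul(-105, 0)) = Add(Rational(-22, 3), 0) = Rational(-22, 3)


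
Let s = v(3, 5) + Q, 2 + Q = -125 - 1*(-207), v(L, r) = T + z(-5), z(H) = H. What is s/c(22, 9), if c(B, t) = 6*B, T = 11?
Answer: 43/66 ≈ 0.65152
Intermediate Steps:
v(L, r) = 6 (v(L, r) = 11 - 5 = 6)
Q = 80 (Q = -2 + (-125 - 1*(-207)) = -2 + (-125 + 207) = -2 + 82 = 80)
s = 86 (s = 6 + 80 = 86)
s/c(22, 9) = 86/((6*22)) = 86/132 = 86*(1/132) = 43/66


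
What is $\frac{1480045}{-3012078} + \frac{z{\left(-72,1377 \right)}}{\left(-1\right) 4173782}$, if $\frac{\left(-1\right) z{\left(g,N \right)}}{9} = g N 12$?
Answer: $- \frac{19214683496623}{6285878469498} \approx -3.0568$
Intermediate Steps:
$z{\left(g,N \right)} = - 108 N g$ ($z{\left(g,N \right)} = - 9 g N 12 = - 9 N g 12 = - 9 \cdot 12 N g = - 108 N g$)
$\frac{1480045}{-3012078} + \frac{z{\left(-72,1377 \right)}}{\left(-1\right) 4173782} = \frac{1480045}{-3012078} + \frac{\left(-108\right) 1377 \left(-72\right)}{\left(-1\right) 4173782} = 1480045 \left(- \frac{1}{3012078}\right) + \frac{10707552}{-4173782} = - \frac{1480045}{3012078} + 10707552 \left(- \frac{1}{4173782}\right) = - \frac{1480045}{3012078} - \frac{5353776}{2086891} = - \frac{19214683496623}{6285878469498}$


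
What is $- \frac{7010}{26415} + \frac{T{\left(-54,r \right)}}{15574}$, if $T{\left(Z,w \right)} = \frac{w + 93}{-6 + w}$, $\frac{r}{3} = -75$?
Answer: $- \frac{76411052}{287971047} \approx -0.26534$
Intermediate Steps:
$r = -225$ ($r = 3 \left(-75\right) = -225$)
$T{\left(Z,w \right)} = \frac{93 + w}{-6 + w}$
$- \frac{7010}{26415} + \frac{T{\left(-54,r \right)}}{15574} = - \frac{7010}{26415} + \frac{\frac{1}{-6 - 225} \left(93 - 225\right)}{15574} = \left(-7010\right) \frac{1}{26415} + \frac{1}{-231} \left(-132\right) \frac{1}{15574} = - \frac{1402}{5283} + \left(- \frac{1}{231}\right) \left(-132\right) \frac{1}{15574} = - \frac{1402}{5283} + \frac{4}{7} \cdot \frac{1}{15574} = - \frac{1402}{5283} + \frac{2}{54509} = - \frac{76411052}{287971047}$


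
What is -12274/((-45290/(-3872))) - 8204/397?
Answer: -9619477788/8990065 ≈ -1070.0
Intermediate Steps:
-12274/((-45290/(-3872))) - 8204/397 = -12274/((-45290*(-1/3872))) - 8204*1/397 = -12274/22645/1936 - 8204/397 = -12274*1936/22645 - 8204/397 = -23762464/22645 - 8204/397 = -9619477788/8990065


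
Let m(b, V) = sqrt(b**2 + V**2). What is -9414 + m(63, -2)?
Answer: -9414 + sqrt(3973) ≈ -9351.0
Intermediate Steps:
m(b, V) = sqrt(V**2 + b**2)
-9414 + m(63, -2) = -9414 + sqrt((-2)**2 + 63**2) = -9414 + sqrt(4 + 3969) = -9414 + sqrt(3973)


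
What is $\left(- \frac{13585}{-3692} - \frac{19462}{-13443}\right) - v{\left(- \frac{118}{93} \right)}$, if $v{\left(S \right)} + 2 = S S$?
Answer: $\frac{60728903165}{11006751996} \approx 5.5174$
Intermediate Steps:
$v{\left(S \right)} = -2 + S^{2}$ ($v{\left(S \right)} = -2 + S S = -2 + S^{2}$)
$\left(- \frac{13585}{-3692} - \frac{19462}{-13443}\right) - v{\left(- \frac{118}{93} \right)} = \left(- \frac{13585}{-3692} - \frac{19462}{-13443}\right) - \left(-2 + \left(- \frac{118}{93}\right)^{2}\right) = \left(\left(-13585\right) \left(- \frac{1}{3692}\right) - - \frac{19462}{13443}\right) - \left(-2 + \left(\left(-118\right) \frac{1}{93}\right)^{2}\right) = \left(\frac{1045}{284} + \frac{19462}{13443}\right) - \left(-2 + \left(- \frac{118}{93}\right)^{2}\right) = \frac{19575143}{3817812} - \left(-2 + \frac{13924}{8649}\right) = \frac{19575143}{3817812} - - \frac{3374}{8649} = \frac{19575143}{3817812} + \frac{3374}{8649} = \frac{60728903165}{11006751996}$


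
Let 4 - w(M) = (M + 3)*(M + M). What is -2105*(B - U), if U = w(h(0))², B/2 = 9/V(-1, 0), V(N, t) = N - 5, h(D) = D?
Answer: 39995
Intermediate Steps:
w(M) = 4 - 2*M*(3 + M) (w(M) = 4 - (M + 3)*(M + M) = 4 - (3 + M)*2*M = 4 - 2*M*(3 + M))
V(N, t) = -5 + N
B = -3 (B = 2*(9/(-5 - 1)) = 2*(9/(-6)) = 2*(9*(-⅙)) = 2*(-3/2) = -3)
U = 16 (U = (4 - 6*0 - 2*0²)² = (4 + 0 - 2*0)² = (4 + 0 + 0)² = 4² = 16)
-2105*(B - U) = -2105*(-3 - 1*16) = -2105*(-3 - 16) = -2105*(-19) = 39995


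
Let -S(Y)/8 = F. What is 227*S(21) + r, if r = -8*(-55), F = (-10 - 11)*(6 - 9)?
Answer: -113968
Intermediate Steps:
F = 63 (F = -21*(-3) = 63)
r = 440
S(Y) = -504 (S(Y) = -8*63 = -504)
227*S(21) + r = 227*(-504) + 440 = -114408 + 440 = -113968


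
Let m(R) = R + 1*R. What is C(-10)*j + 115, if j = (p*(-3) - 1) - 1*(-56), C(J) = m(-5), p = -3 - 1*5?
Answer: -675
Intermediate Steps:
p = -8 (p = -3 - 5 = -8)
m(R) = 2*R (m(R) = R + R = 2*R)
C(J) = -10 (C(J) = 2*(-5) = -10)
j = 79 (j = (-8*(-3) - 1) - 1*(-56) = (24 - 1) + 56 = 23 + 56 = 79)
C(-10)*j + 115 = -10*79 + 115 = -790 + 115 = -675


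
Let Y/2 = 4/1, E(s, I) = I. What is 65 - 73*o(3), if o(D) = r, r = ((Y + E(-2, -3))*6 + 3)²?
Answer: -79432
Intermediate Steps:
Y = 8 (Y = 2*(4/1) = 2*(4*1) = 2*4 = 8)
r = 1089 (r = ((8 - 3)*6 + 3)² = (5*6 + 3)² = (30 + 3)² = 33² = 1089)
o(D) = 1089
65 - 73*o(3) = 65 - 73*1089 = 65 - 79497 = -79432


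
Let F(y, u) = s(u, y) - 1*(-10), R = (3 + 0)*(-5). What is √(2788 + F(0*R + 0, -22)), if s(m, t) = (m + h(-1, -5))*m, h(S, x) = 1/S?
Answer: 2*√826 ≈ 57.480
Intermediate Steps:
h(S, x) = 1/S
R = -15 (R = 3*(-5) = -15)
s(m, t) = m*(-1 + m) (s(m, t) = (m + 1/(-1))*m = (m - 1)*m = (-1 + m)*m = m*(-1 + m))
F(y, u) = 10 + u*(-1 + u) (F(y, u) = u*(-1 + u) - 1*(-10) = u*(-1 + u) + 10 = 10 + u*(-1 + u))
√(2788 + F(0*R + 0, -22)) = √(2788 + (10 - 22*(-1 - 22))) = √(2788 + (10 - 22*(-23))) = √(2788 + (10 + 506)) = √(2788 + 516) = √3304 = 2*√826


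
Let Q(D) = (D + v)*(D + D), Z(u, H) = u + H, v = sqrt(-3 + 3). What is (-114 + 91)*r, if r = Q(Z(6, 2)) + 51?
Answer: -4117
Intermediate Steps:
v = 0 (v = sqrt(0) = 0)
Z(u, H) = H + u
Q(D) = 2*D**2 (Q(D) = (D + 0)*(D + D) = D*(2*D) = 2*D**2)
r = 179 (r = 2*(2 + 6)**2 + 51 = 2*8**2 + 51 = 2*64 + 51 = 128 + 51 = 179)
(-114 + 91)*r = (-114 + 91)*179 = -23*179 = -4117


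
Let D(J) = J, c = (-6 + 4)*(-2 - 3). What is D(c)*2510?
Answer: 25100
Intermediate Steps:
c = 10 (c = -2*(-5) = 10)
D(c)*2510 = 10*2510 = 25100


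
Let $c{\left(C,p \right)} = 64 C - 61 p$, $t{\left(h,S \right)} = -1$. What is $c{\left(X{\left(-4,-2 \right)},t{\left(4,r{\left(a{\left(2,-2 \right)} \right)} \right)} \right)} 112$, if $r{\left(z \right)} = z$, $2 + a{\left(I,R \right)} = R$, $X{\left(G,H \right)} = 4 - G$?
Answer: $64176$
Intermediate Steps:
$a{\left(I,R \right)} = -2 + R$
$c{\left(C,p \right)} = - 61 p + 64 C$
$c{\left(X{\left(-4,-2 \right)},t{\left(4,r{\left(a{\left(2,-2 \right)} \right)} \right)} \right)} 112 = \left(\left(-61\right) \left(-1\right) + 64 \left(4 - -4\right)\right) 112 = \left(61 + 64 \left(4 + 4\right)\right) 112 = \left(61 + 64 \cdot 8\right) 112 = \left(61 + 512\right) 112 = 573 \cdot 112 = 64176$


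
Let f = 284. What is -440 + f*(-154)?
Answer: -44176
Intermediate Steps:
-440 + f*(-154) = -440 + 284*(-154) = -440 - 43736 = -44176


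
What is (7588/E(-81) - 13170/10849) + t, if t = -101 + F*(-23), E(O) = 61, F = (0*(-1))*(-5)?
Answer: 14678153/661789 ≈ 22.180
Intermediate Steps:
F = 0 (F = 0*(-5) = 0)
t = -101 (t = -101 + 0*(-23) = -101 + 0 = -101)
(7588/E(-81) - 13170/10849) + t = (7588/61 - 13170/10849) - 101 = 81518842/661789 - 101 = 14678153/661789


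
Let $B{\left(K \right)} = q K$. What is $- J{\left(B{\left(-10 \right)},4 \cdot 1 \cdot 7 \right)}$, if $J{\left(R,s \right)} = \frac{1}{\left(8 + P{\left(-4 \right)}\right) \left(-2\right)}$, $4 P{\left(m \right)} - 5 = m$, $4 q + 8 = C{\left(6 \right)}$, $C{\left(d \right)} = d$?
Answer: $\frac{2}{33} \approx 0.060606$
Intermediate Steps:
$q = - \frac{1}{2}$ ($q = -2 + \frac{1}{4} \cdot 6 = -2 + \frac{3}{2} = - \frac{1}{2} \approx -0.5$)
$P{\left(m \right)} = \frac{5}{4} + \frac{m}{4}$
$B{\left(K \right)} = - \frac{K}{2}$
$J{\left(R,s \right)} = - \frac{2}{33}$ ($J{\left(R,s \right)} = \frac{1}{\left(8 + \left(\frac{5}{4} + \frac{1}{4} \left(-4\right)\right)\right) \left(-2\right)} = \frac{1}{\left(8 + \left(\frac{5}{4} - 1\right)\right) \left(-2\right)} = \frac{1}{\left(8 + \frac{1}{4}\right) \left(-2\right)} = \frac{1}{\frac{33}{4} \left(-2\right)} = \frac{1}{- \frac{33}{2}} = - \frac{2}{33}$)
$- J{\left(B{\left(-10 \right)},4 \cdot 1 \cdot 7 \right)} = \left(-1\right) \left(- \frac{2}{33}\right) = \frac{2}{33}$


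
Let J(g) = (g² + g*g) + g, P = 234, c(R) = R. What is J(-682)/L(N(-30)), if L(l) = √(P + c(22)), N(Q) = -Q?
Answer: 464783/8 ≈ 58098.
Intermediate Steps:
L(l) = 16 (L(l) = √(234 + 22) = √256 = 16)
J(g) = g + 2*g² (J(g) = (g² + g²) + g = 2*g² + g = g + 2*g²)
J(-682)/L(N(-30)) = -682*(1 + 2*(-682))/16 = -682*(1 - 1364)*(1/16) = -682*(-1363)*(1/16) = 929566*(1/16) = 464783/8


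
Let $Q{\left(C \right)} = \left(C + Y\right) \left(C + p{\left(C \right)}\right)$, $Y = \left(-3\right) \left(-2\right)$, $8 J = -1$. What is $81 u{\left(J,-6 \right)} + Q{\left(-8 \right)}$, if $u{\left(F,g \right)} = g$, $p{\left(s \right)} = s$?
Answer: $-454$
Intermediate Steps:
$J = - \frac{1}{8}$ ($J = \frac{1}{8} \left(-1\right) = - \frac{1}{8} \approx -0.125$)
$Y = 6$
$Q{\left(C \right)} = 2 C \left(6 + C\right)$ ($Q{\left(C \right)} = \left(C + 6\right) \left(C + C\right) = \left(6 + C\right) 2 C = 2 C \left(6 + C\right)$)
$81 u{\left(J,-6 \right)} + Q{\left(-8 \right)} = 81 \left(-6\right) + 2 \left(-8\right) \left(6 - 8\right) = -486 + 2 \left(-8\right) \left(-2\right) = -486 + 32 = -454$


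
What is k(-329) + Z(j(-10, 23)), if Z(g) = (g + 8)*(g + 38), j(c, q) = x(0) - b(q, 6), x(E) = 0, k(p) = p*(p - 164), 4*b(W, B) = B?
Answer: 649737/4 ≈ 1.6243e+5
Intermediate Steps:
b(W, B) = B/4
k(p) = p*(-164 + p)
j(c, q) = -3/2 (j(c, q) = 0 - 6/4 = 0 - 1*3/2 = 0 - 3/2 = -3/2)
Z(g) = (8 + g)*(38 + g)
k(-329) + Z(j(-10, 23)) = -329*(-164 - 329) + (304 + (-3/2)**2 + 46*(-3/2)) = -329*(-493) + (304 + 9/4 - 69) = 162197 + 949/4 = 649737/4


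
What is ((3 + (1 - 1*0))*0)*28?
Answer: 0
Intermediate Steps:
((3 + (1 - 1*0))*0)*28 = ((3 + (1 + 0))*0)*28 = ((3 + 1)*0)*28 = (4*0)*28 = 0*28 = 0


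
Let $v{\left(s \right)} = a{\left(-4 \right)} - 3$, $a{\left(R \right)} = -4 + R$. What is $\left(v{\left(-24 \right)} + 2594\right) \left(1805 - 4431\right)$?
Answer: $-6782958$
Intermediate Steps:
$v{\left(s \right)} = -11$ ($v{\left(s \right)} = \left(-4 - 4\right) - 3 = -8 - 3 = -11$)
$\left(v{\left(-24 \right)} + 2594\right) \left(1805 - 4431\right) = \left(-11 + 2594\right) \left(1805 - 4431\right) = 2583 \left(-2626\right) = -6782958$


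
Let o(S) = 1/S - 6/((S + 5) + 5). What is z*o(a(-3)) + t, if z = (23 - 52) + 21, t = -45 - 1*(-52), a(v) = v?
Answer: 347/21 ≈ 16.524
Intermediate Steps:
t = 7 (t = -45 + 52 = 7)
z = -8 (z = -29 + 21 = -8)
o(S) = 1/S - 6/(10 + S) (o(S) = 1/S - 6/((5 + S) + 5) = 1/S - 6/(10 + S))
z*o(a(-3)) + t = -40*(2 - 1*(-3))/((-3)*(10 - 3)) + 7 = -40*(-1)*(2 + 3)/(3*7) + 7 = -40*(-1)*5/(3*7) + 7 = -8*(-25/21) + 7 = 200/21 + 7 = 347/21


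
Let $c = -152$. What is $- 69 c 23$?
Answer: $241224$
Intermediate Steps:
$- 69 c 23 = \left(-69\right) \left(-152\right) 23 = 10488 \cdot 23 = 241224$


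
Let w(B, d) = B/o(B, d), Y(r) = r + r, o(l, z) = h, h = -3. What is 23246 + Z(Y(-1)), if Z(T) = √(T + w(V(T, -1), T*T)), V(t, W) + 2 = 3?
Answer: 23246 + I*√21/3 ≈ 23246.0 + 1.5275*I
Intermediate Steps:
o(l, z) = -3
Y(r) = 2*r
V(t, W) = 1 (V(t, W) = -2 + 3 = 1)
w(B, d) = -B/3 (w(B, d) = B/(-3) = B*(-⅓) = -B/3)
Z(T) = √(-⅓ + T) (Z(T) = √(T - ⅓*1) = √(T - ⅓) = √(-⅓ + T))
23246 + Z(Y(-1)) = 23246 + √(-3 + 9*(2*(-1)))/3 = 23246 + √(-3 + 9*(-2))/3 = 23246 + √(-3 - 18)/3 = 23246 + √(-21)/3 = 23246 + (I*√21)/3 = 23246 + I*√21/3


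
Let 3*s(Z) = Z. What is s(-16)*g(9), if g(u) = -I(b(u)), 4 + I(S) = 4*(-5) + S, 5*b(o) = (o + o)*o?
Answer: 224/5 ≈ 44.800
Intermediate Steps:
b(o) = 2*o²/5 (b(o) = ((o + o)*o)/5 = ((2*o)*o)/5 = (2*o²)/5 = 2*o²/5)
s(Z) = Z/3
I(S) = -24 + S (I(S) = -4 + (4*(-5) + S) = -4 + (-20 + S) = -24 + S)
g(u) = 24 - 2*u²/5 (g(u) = -(-24 + 2*u²/5) = 24 - 2*u²/5)
s(-16)*g(9) = ((⅓)*(-16))*(24 - ⅖*9²) = -16*(24 - ⅖*81)/3 = -16*(24 - 162/5)/3 = -16/3*(-42/5) = 224/5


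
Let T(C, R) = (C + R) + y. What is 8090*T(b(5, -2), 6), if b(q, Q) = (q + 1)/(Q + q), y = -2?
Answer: 48540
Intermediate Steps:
b(q, Q) = (1 + q)/(Q + q)
T(C, R) = -2 + C + R (T(C, R) = (C + R) - 2 = -2 + C + R)
8090*T(b(5, -2), 6) = 8090*(-2 + (1 + 5)/(-2 + 5) + 6) = 8090*(-2 + 6/3 + 6) = 8090*(-2 + (1/3)*6 + 6) = 8090*(-2 + 2 + 6) = 8090*6 = 48540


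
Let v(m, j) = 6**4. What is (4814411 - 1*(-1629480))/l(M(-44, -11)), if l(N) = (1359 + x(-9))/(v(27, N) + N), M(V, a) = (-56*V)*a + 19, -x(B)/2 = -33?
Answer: -166181504999/1425 ≈ -1.1662e+8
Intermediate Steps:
x(B) = 66 (x(B) = -2*(-33) = 66)
M(V, a) = 19 - 56*V*a (M(V, a) = -56*V*a + 19 = 19 - 56*V*a)
v(m, j) = 1296
l(N) = 1425/(1296 + N) (l(N) = (1359 + 66)/(1296 + N) = 1425/(1296 + N))
(4814411 - 1*(-1629480))/l(M(-44, -11)) = (4814411 - 1*(-1629480))/((1425/(1296 + (19 - 56*(-44)*(-11))))) = (4814411 + 1629480)/((1425/(1296 + (19 - 27104)))) = 6443891/((1425/(1296 - 27085))) = 6443891/((1425/(-25789))) = 6443891/((1425*(-1/25789))) = 6443891/(-1425/25789) = 6443891*(-25789/1425) = -166181504999/1425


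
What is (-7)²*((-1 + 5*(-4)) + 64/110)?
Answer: -55027/55 ≈ -1000.5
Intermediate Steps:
(-7)²*((-1 + 5*(-4)) + 64/110) = 49*((-1 - 20) + 64*(1/110)) = 49*(-21 + 32/55) = 49*(-1123/55) = -55027/55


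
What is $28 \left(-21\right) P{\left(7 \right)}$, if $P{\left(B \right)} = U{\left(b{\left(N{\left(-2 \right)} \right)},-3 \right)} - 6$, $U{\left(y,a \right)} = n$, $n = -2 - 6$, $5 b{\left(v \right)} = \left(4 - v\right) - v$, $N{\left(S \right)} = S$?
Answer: $8232$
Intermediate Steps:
$b{\left(v \right)} = \frac{4}{5} - \frac{2 v}{5}$ ($b{\left(v \right)} = \frac{\left(4 - v\right) - v}{5} = \frac{4 - 2 v}{5} = \frac{4}{5} - \frac{2 v}{5}$)
$n = -8$ ($n = -2 - 6 = -8$)
$U{\left(y,a \right)} = -8$
$P{\left(B \right)} = -14$ ($P{\left(B \right)} = -8 - 6 = -14$)
$28 \left(-21\right) P{\left(7 \right)} = 28 \left(-21\right) \left(-14\right) = \left(-588\right) \left(-14\right) = 8232$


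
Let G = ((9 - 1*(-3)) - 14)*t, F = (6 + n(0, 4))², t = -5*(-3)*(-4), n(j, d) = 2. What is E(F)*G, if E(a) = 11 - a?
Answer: -6360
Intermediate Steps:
t = -60 (t = 15*(-4) = -60)
F = 64 (F = (6 + 2)² = 8² = 64)
G = 120 (G = ((9 - 1*(-3)) - 14)*(-60) = ((9 + 3) - 14)*(-60) = (12 - 14)*(-60) = -2*(-60) = 120)
E(F)*G = (11 - 1*64)*120 = (11 - 64)*120 = -53*120 = -6360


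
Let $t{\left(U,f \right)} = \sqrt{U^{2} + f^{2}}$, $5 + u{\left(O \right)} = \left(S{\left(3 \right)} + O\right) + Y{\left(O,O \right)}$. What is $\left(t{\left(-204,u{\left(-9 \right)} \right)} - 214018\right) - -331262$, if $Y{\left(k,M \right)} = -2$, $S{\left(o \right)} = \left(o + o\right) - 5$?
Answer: $117244 + 3 \sqrt{4649} \approx 1.1745 \cdot 10^{5}$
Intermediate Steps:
$S{\left(o \right)} = -5 + 2 o$ ($S{\left(o \right)} = 2 o - 5 = -5 + 2 o$)
$u{\left(O \right)} = -6 + O$ ($u{\left(O \right)} = -5 + \left(\left(\left(-5 + 2 \cdot 3\right) + O\right) - 2\right) = -5 + \left(\left(\left(-5 + 6\right) + O\right) - 2\right) = -5 + \left(\left(1 + O\right) - 2\right) = -5 + \left(-1 + O\right) = -6 + O$)
$\left(t{\left(-204,u{\left(-9 \right)} \right)} - 214018\right) - -331262 = \left(\sqrt{\left(-204\right)^{2} + \left(-6 - 9\right)^{2}} - 214018\right) - -331262 = \left(\sqrt{41616 + \left(-15\right)^{2}} - 214018\right) + 331262 = \left(\sqrt{41616 + 225} - 214018\right) + 331262 = \left(\sqrt{41841} - 214018\right) + 331262 = \left(3 \sqrt{4649} - 214018\right) + 331262 = \left(-214018 + 3 \sqrt{4649}\right) + 331262 = 117244 + 3 \sqrt{4649}$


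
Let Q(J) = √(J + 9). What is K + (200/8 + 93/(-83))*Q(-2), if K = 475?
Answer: 475 + 1982*√7/83 ≈ 538.18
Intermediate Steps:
Q(J) = √(9 + J)
K + (200/8 + 93/(-83))*Q(-2) = 475 + (200/8 + 93/(-83))*√(9 - 2) = 475 + (200*(⅛) + 93*(-1/83))*√7 = 475 + (25 - 93/83)*√7 = 475 + 1982*√7/83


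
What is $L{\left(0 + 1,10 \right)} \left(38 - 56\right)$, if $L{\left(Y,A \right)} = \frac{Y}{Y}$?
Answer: $-18$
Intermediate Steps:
$L{\left(Y,A \right)} = 1$
$L{\left(0 + 1,10 \right)} \left(38 - 56\right) = 1 \left(38 - 56\right) = 1 \left(-18\right) = -18$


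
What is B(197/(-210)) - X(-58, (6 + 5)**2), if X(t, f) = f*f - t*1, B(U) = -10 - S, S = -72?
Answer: -14637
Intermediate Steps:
B(U) = 62 (B(U) = -10 - 1*(-72) = -10 + 72 = 62)
X(t, f) = f**2 - t
B(197/(-210)) - X(-58, (6 + 5)**2) = 62 - (((6 + 5)**2)**2 - 1*(-58)) = 62 - ((11**2)**2 + 58) = 62 - (121**2 + 58) = 62 - (14641 + 58) = 62 - 1*14699 = 62 - 14699 = -14637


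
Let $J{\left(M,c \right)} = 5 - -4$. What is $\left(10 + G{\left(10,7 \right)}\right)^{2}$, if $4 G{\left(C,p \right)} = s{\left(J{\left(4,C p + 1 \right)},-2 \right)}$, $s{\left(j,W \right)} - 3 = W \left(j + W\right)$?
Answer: $\frac{841}{16} \approx 52.563$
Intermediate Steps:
$J{\left(M,c \right)} = 9$ ($J{\left(M,c \right)} = 5 + 4 = 9$)
$s{\left(j,W \right)} = 3 + W \left(W + j\right)$ ($s{\left(j,W \right)} = 3 + W \left(j + W\right) = 3 + W \left(W + j\right)$)
$G{\left(C,p \right)} = - \frac{11}{4}$ ($G{\left(C,p \right)} = \frac{3 + \left(-2\right)^{2} - 18}{4} = \frac{3 + 4 - 18}{4} = \frac{1}{4} \left(-11\right) = - \frac{11}{4}$)
$\left(10 + G{\left(10,7 \right)}\right)^{2} = \left(10 - \frac{11}{4}\right)^{2} = \left(\frac{29}{4}\right)^{2} = \frac{841}{16}$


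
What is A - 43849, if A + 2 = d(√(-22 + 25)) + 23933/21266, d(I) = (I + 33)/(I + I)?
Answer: -66607200/1519 + 11*√3/2 ≈ -43840.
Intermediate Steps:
d(I) = (33 + I)/(2*I) (d(I) = (33 + I)/((2*I)) = (33 + I)*(1/(2*I)) = (33 + I)/(2*I))
A = -2657/3038 + √3*(33 + √3)/6 (A = -2 + ((33 + √(-22 + 25))/(2*(√(-22 + 25))) + 23933/21266) = -2 + ((33 + √3)/(2*(√3)) + 23933*(1/21266)) = -2 + ((√3/3)*(33 + √3)/2 + 3419/3038) = -2 + (√3*(33 + √3)/6 + 3419/3038) = -2 + (3419/3038 + √3*(33 + √3)/6) = -2657/3038 + √3*(33 + √3)/6 ≈ 9.1517)
A - 43849 = (-569/1519 + 11*√3/2) - 43849 = -66607200/1519 + 11*√3/2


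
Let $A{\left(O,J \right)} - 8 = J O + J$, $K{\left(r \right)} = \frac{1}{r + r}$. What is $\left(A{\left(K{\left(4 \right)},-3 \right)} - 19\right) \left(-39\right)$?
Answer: $\frac{4485}{8} \approx 560.63$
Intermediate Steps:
$K{\left(r \right)} = \frac{1}{2 r}$
$A{\left(O,J \right)} = 8 + J + J O$ ($A{\left(O,J \right)} = 8 + \left(J O + J\right) = 8 + \left(J + J O\right) = 8 + J + J O$)
$\left(A{\left(K{\left(4 \right)},-3 \right)} - 19\right) \left(-39\right) = \left(\left(8 - 3 - 3 \frac{1}{2 \cdot 4}\right) - 19\right) \left(-39\right) = \left(\left(8 - 3 - 3 \cdot \frac{1}{2} \cdot \frac{1}{4}\right) - 19\right) \left(-39\right) = \left(\left(8 - 3 - \frac{3}{8}\right) - 19\right) \left(-39\right) = \left(\frac{37}{8} - 19\right) \left(-39\right) = \left(- \frac{115}{8}\right) \left(-39\right) = \frac{4485}{8}$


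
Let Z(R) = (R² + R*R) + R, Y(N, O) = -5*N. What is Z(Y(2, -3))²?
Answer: 36100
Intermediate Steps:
Z(R) = R + 2*R² (Z(R) = (R² + R²) + R = 2*R² + R = R + 2*R²)
Z(Y(2, -3))² = ((-5*2)*(1 + 2*(-5*2)))² = (-10*(1 + 2*(-10)))² = (-10*(1 - 20))² = (-10*(-19))² = 190² = 36100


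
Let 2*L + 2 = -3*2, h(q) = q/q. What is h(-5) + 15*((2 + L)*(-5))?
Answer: 151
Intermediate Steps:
h(q) = 1
L = -4 (L = -1 + (-3*2)/2 = -1 + (½)*(-6) = -1 - 3 = -4)
h(-5) + 15*((2 + L)*(-5)) = 1 + 15*((2 - 4)*(-5)) = 1 + 15*(-2*(-5)) = 1 + 15*10 = 1 + 150 = 151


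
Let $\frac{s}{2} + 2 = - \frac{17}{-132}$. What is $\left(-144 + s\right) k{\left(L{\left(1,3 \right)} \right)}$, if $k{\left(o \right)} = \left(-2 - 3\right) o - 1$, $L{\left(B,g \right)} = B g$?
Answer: $\frac{78008}{33} \approx 2363.9$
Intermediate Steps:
$s = - \frac{247}{66}$ ($s = -4 + 2 \left(- \frac{17}{-132}\right) = -4 + 2 \left(\left(-17\right) \left(- \frac{1}{132}\right)\right) = -4 + 2 \cdot \frac{17}{132} = -4 + \frac{17}{66} = - \frac{247}{66} \approx -3.7424$)
$k{\left(o \right)} = -1 - 5 o$ ($k{\left(o \right)} = \left(-2 - 3\right) o - 1 = - 5 o - 1 = -1 - 5 o$)
$\left(-144 + s\right) k{\left(L{\left(1,3 \right)} \right)} = \left(-144 - \frac{247}{66}\right) \left(-1 - 5 \cdot 1 \cdot 3\right) = - \frac{9751 \left(-1 - 15\right)}{66} = \left(- \frac{9751}{66}\right) \left(-16\right) = \frac{78008}{33}$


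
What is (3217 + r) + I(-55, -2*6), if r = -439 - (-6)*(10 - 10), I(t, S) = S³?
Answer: 1050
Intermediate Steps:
r = -439 (r = -439 - (-6)*0 = -439 - 1*0 = -439 + 0 = -439)
(3217 + r) + I(-55, -2*6) = (3217 - 439) + (-2*6)³ = 2778 + (-12)³ = 2778 - 1728 = 1050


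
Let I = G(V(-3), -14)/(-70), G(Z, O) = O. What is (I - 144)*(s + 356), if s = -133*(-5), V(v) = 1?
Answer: -734099/5 ≈ -1.4682e+5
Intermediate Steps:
s = 665
I = ⅕ (I = -14/(-70) = -14*(-1/70) = ⅕ ≈ 0.20000)
(I - 144)*(s + 356) = (⅕ - 144)*(665 + 356) = -719/5*1021 = -734099/5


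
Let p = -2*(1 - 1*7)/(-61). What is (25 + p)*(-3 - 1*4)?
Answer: -10591/61 ≈ -173.62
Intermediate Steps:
p = -12/61 (p = -2*(1 - 7)*(-1/61) = -2*(-6)*(-1/61) = 12*(-1/61) = -12/61 ≈ -0.19672)
(25 + p)*(-3 - 1*4) = (25 - 12/61)*(-3 - 1*4) = 1513*(-3 - 4)/61 = (1513/61)*(-7) = -10591/61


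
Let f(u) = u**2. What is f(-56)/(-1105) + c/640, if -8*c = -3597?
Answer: -2416327/1131520 ≈ -2.1355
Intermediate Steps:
c = 3597/8 (c = -1/8*(-3597) = 3597/8 ≈ 449.63)
f(-56)/(-1105) + c/640 = (-56)**2/(-1105) + (3597/8)/640 = 3136*(-1/1105) + (3597/8)*(1/640) = -3136/1105 + 3597/5120 = -2416327/1131520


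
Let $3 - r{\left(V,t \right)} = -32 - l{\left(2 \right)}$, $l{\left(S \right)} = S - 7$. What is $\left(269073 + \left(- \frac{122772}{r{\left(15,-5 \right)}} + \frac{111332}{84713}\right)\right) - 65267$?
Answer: $\frac{84592247644}{423565} \approx 1.9972 \cdot 10^{5}$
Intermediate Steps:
$l{\left(S \right)} = -7 + S$ ($l{\left(S \right)} = S - 7 = -7 + S$)
$r{\left(V,t \right)} = 30$ ($r{\left(V,t \right)} = 3 - \left(-32 - \left(-7 + 2\right)\right) = 3 - \left(-32 - -5\right) = 3 - \left(-32 + 5\right) = 3 - -27 = 3 + 27 = 30$)
$\left(269073 + \left(- \frac{122772}{r{\left(15,-5 \right)}} + \frac{111332}{84713}\right)\right) - 65267 = \left(269073 + \left(- \frac{122772}{30} + \frac{111332}{84713}\right)\right) - 65267 = \left(269073 + \left(\left(-122772\right) \frac{1}{30} + 111332 \cdot \frac{1}{84713}\right)\right) - 65267 = \left(269073 + \left(- \frac{20462}{5} + \frac{111332}{84713}\right)\right) - 65267 = \left(269073 - \frac{1732840746}{423565}\right) - 65267 = \frac{112237064499}{423565} - 65267 = \frac{84592247644}{423565}$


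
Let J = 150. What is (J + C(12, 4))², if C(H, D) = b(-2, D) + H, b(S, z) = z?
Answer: 27556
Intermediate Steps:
C(H, D) = D + H
(J + C(12, 4))² = (150 + (4 + 12))² = (150 + 16)² = 166² = 27556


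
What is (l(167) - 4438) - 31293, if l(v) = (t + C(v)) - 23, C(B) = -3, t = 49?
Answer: -35708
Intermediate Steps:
l(v) = 23 (l(v) = (49 - 3) - 23 = 46 - 23 = 23)
(l(167) - 4438) - 31293 = (23 - 4438) - 31293 = -4415 - 31293 = -35708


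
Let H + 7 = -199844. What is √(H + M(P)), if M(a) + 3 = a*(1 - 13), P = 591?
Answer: 3*I*√22994 ≈ 454.91*I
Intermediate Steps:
H = -199851 (H = -7 - 199844 = -199851)
M(a) = -3 - 12*a (M(a) = -3 + a*(1 - 13) = -3 + a*(-12) = -3 - 12*a)
√(H + M(P)) = √(-199851 + (-3 - 12*591)) = √(-199851 + (-3 - 7092)) = √(-199851 - 7095) = √(-206946) = 3*I*√22994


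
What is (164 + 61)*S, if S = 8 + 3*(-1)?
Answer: 1125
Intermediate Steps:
S = 5 (S = 8 - 3 = 5)
(164 + 61)*S = (164 + 61)*5 = 225*5 = 1125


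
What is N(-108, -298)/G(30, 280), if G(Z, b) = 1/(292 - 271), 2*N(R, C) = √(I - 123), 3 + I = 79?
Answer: 21*I*√47/2 ≈ 71.984*I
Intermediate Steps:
I = 76 (I = -3 + 79 = 76)
N(R, C) = I*√47/2 (N(R, C) = √(76 - 123)/2 = √(-47)/2 = (I*√47)/2 = I*√47/2)
G(Z, b) = 1/21
N(-108, -298)/G(30, 280) = (I*√47/2)/(1/21) = (I*√47/2)*21 = 21*I*√47/2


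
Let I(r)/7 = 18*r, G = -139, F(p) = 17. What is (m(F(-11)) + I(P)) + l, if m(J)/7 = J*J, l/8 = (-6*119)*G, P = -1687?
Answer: 583429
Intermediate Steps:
l = 793968 (l = 8*(-6*119*(-139)) = 8*(-714*(-139)) = 8*99246 = 793968)
I(r) = 126*r (I(r) = 7*(18*r) = 126*r)
m(J) = 7*J² (m(J) = 7*(J*J) = 7*J²)
(m(F(-11)) + I(P)) + l = (7*17² + 126*(-1687)) + 793968 = (7*289 - 212562) + 793968 = (2023 - 212562) + 793968 = -210539 + 793968 = 583429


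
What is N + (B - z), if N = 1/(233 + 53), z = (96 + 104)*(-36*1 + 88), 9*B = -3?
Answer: -8923483/858 ≈ -10400.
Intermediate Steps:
B = -1/3 (B = (1/9)*(-3) = -1/3 ≈ -0.33333)
z = 10400 (z = 200*(-36 + 88) = 200*52 = 10400)
N = 1/286 ≈ 0.0034965
N + (B - z) = 1/286 + (-1/3 - 1*10400) = 1/286 + (-1/3 - 10400) = 1/286 - 31201/3 = -8923483/858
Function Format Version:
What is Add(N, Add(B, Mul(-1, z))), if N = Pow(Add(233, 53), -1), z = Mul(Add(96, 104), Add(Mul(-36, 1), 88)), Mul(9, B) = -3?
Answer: Rational(-8923483, 858) ≈ -10400.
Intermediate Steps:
B = Rational(-1, 3) (B = Mul(Rational(1, 9), -3) = Rational(-1, 3) ≈ -0.33333)
z = 10400 (z = Mul(200, Add(-36, 88)) = Mul(200, 52) = 10400)
N = Rational(1, 286) (N = Pow(286, -1) = Rational(1, 286) ≈ 0.0034965)
Add(N, Add(B, Mul(-1, z))) = Add(Rational(1, 286), Add(Rational(-1, 3), Mul(-1, 10400))) = Add(Rational(1, 286), Add(Rational(-1, 3), -10400)) = Add(Rational(1, 286), Rational(-31201, 3)) = Rational(-8923483, 858)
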